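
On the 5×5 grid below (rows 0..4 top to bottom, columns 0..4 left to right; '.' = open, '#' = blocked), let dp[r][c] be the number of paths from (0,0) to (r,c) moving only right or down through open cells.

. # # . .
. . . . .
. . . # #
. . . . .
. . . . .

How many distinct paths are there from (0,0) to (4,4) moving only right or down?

22

r\c   0   1   2   3   4
  0   1   0   0   0   0
  1   1   1   1   1   1
  2   1   2   3   0   0
  3   1   3   6   6   6
  4   1   4  10  16  22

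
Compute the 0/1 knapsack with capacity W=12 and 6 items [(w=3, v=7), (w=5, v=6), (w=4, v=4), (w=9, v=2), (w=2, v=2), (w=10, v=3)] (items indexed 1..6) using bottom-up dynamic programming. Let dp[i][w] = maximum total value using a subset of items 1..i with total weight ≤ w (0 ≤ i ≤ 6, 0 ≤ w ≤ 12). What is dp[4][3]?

i\w   0   1   2   3   4   5   6   7   8   9  10  11  12
  0   0   0   0   0   0   0   0   0   0   0   0   0   0
  1   0   0   0   7   7   7   7   7   7   7   7   7   7
  2   0   0   0   7   7   7   7   7  13  13  13  13  13
  3   0   0   0   7   7   7   7  11  13  13  13  13  17
  4   0   0   0   7   7   7   7  11  13  13  13  13  17
  5   0   0   2   7   7   9   9  11  13  13  15  15  17
  6   0   0   2   7   7   9   9  11  13  13  15  15  17

7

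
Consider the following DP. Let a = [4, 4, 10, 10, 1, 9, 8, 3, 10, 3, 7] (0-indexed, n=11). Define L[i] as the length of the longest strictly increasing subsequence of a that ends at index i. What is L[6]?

   i    0    1    2    3    4    5    6    7    8    9   10
a[i]    4    4   10   10    1    9    8    3   10    3    7
L[i]    1    1    2    2    1    2    2    2    3    2    3

2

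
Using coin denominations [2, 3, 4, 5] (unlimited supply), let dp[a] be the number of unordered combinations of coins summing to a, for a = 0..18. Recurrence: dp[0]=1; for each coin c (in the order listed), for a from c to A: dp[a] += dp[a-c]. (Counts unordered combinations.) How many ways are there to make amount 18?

after  coin     0     1     2     3     4     5     6     7     8     9    10    11    12    13    14    15    16    17    18
          2     1     0     1     0     1     0     1     0     1     0     1     0     1     0     1     0     1     0     1
          3     1     0     1     1     1     1     2     1     2     2     2     2     3     2     3     3     3     3     4
          4     1     0     1     1     2     1     3     2     4     3     5     4     7     5     8     7    10     8    12
          5     1     0     1     1     2     2     3     3     5     5     7     7    10    10    13    14    17    18    22

22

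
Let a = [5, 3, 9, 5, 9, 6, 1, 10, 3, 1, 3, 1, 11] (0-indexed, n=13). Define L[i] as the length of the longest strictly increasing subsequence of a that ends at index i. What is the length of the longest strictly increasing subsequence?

   i    0    1    2    3    4    5    6    7    8    9   10   11   12
a[i]    5    3    9    5    9    6    1   10    3    1    3    1   11
L[i]    1    1    2    2    3    3    1    4    2    1    2    1    5

5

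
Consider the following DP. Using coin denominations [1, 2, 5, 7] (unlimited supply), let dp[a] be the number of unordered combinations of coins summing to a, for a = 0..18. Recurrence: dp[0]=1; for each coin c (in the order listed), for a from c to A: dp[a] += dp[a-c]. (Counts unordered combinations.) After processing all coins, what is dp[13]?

after  coin     0     1     2     3     4     5     6     7     8     9    10    11    12    13    14    15    16    17    18
          1     1     1     1     1     1     1     1     1     1     1     1     1     1     1     1     1     1     1     1
          2     1     1     2     2     3     3     4     4     5     5     6     6     7     7     8     8     9     9    10
          5     1     1     2     2     3     4     5     6     7     8    10    11    13    14    16    18    20    22    24
          7     1     1     2     2     3     4     5     7     8    10    12    14    17    19    23    26    30    34    38

19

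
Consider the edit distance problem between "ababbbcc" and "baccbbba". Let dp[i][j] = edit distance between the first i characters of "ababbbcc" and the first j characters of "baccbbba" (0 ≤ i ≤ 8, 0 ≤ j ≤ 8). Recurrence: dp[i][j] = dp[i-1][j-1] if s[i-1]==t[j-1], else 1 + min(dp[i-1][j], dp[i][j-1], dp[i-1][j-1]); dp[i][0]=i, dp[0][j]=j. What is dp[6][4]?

4

   ''  b  a  c  c  b  b  b  a
''  0  1  2  3  4  5  6  7  8
 a  1  1  1  2  3  4  5  6  7
 b  2  1  2  2  3  3  4  5  6
 a  3  2  1  2  3  4  4  5  5
 b  4  3  2  2  3  3  4  4  5
 b  5  4  3  3  3  3  3  4  5
 b  6  5  4  4  4  3  3  3  4
 c  7  6  5  4  4  4  4  4  4
 c  8  7  6  5  4  5  5  5  5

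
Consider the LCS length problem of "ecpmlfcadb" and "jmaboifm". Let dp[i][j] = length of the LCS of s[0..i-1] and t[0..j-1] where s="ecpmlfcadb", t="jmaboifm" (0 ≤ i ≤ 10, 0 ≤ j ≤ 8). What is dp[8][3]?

   ''  j  m  a  b  o  i  f  m
''  0  0  0  0  0  0  0  0  0
 e  0  0  0  0  0  0  0  0  0
 c  0  0  0  0  0  0  0  0  0
 p  0  0  0  0  0  0  0  0  0
 m  0  0  1  1  1  1  1  1  1
 l  0  0  1  1  1  1  1  1  1
 f  0  0  1  1  1  1  1  2  2
 c  0  0  1  1  1  1  1  2  2
 a  0  0  1  2  2  2  2  2  2
 d  0  0  1  2  2  2  2  2  2
 b  0  0  1  2  3  3  3  3  3

2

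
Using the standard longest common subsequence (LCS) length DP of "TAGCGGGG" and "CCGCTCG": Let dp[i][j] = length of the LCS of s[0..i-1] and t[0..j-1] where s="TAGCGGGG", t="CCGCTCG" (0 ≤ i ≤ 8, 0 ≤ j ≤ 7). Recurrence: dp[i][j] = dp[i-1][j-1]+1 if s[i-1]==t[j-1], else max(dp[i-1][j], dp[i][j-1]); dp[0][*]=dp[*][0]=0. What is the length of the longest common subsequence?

   ''  C  C  G  C  T  C  G
''  0  0  0  0  0  0  0  0
 T  0  0  0  0  0  1  1  1
 A  0  0  0  0  0  1  1  1
 G  0  0  0  1  1  1  1  2
 C  0  1  1  1  2  2  2  2
 G  0  1  1  2  2  2  2  3
 G  0  1  1  2  2  2  2  3
 G  0  1  1  2  2  2  2  3
 G  0  1  1  2  2  2  2  3

3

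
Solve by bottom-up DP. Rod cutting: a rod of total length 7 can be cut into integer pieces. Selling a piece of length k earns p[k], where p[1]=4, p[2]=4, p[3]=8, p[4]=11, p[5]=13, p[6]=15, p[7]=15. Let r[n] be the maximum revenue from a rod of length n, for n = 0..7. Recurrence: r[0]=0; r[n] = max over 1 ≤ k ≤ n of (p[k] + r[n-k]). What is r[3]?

   n    0    1    2    3    4    5    6    7
r[n]    0    4    8   12   16   20   24   28

12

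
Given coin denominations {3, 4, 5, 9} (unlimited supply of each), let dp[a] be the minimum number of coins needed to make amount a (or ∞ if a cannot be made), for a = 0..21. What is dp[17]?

 a  0  1  2  3  4  5  6  7  8  9 10 11 12 13 14 15 16 17 18 19 20 21
dp  0  -  -  1  1  1  2  2  2  1  2  3  2  2  2  3  3  3  2  3  4  3
(- denotes ∞ / unreachable)

3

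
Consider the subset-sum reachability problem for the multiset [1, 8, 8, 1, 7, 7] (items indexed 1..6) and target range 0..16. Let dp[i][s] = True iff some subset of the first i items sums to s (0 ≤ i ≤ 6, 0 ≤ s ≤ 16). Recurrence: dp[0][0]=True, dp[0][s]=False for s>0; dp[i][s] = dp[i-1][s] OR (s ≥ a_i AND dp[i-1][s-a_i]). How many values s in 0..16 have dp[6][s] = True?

i\s   0   1   2   3   4   5   6   7   8   9  10  11  12  13  14  15  16
  0   T   F   F   F   F   F   F   F   F   F   F   F   F   F   F   F   F
  1   T   T   F   F   F   F   F   F   F   F   F   F   F   F   F   F   F
  2   T   T   F   F   F   F   F   F   T   T   F   F   F   F   F   F   F
  3   T   T   F   F   F   F   F   F   T   T   F   F   F   F   F   F   T
  4   T   T   T   F   F   F   F   F   T   T   T   F   F   F   F   F   T
  5   T   T   T   F   F   F   F   T   T   T   T   F   F   F   F   T   T
  6   T   T   T   F   F   F   F   T   T   T   T   F   F   F   T   T   T

10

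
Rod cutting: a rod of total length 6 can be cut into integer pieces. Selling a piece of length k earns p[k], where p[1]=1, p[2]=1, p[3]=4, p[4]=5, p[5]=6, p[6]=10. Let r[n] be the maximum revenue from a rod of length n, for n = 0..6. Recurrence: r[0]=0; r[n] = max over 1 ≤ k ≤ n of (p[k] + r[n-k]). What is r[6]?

10

   n    0    1    2    3    4    5    6
r[n]    0    1    2    4    5    6   10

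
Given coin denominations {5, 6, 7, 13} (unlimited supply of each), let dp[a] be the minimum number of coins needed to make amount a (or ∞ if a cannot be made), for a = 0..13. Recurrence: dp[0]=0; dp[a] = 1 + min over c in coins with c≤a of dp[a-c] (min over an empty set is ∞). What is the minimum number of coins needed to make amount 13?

1

 a  0  1  2  3  4  5  6  7  8  9 10 11 12 13
dp  0  -  -  -  -  1  1  1  -  -  2  2  2  1
(- denotes ∞ / unreachable)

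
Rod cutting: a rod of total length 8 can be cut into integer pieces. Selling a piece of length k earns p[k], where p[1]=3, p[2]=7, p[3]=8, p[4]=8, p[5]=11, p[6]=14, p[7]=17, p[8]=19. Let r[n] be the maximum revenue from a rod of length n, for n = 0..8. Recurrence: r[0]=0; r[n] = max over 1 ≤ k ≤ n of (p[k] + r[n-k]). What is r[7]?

   n    0    1    2    3    4    5    6    7    8
r[n]    0    3    7   10   14   17   21   24   28

24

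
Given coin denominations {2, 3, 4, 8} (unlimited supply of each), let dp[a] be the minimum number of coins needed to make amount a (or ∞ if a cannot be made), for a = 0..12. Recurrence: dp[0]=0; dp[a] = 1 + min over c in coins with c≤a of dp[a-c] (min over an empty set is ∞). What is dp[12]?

 a  0  1  2  3  4  5  6  7  8  9 10 11 12
dp  0  -  1  1  1  2  2  2  1  3  2  2  2
(- denotes ∞ / unreachable)

2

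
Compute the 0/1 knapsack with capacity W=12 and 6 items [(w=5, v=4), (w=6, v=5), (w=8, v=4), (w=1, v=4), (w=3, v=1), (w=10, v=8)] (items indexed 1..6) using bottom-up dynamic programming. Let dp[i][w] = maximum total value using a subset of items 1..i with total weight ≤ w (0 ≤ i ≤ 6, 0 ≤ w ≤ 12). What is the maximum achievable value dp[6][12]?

i\w   0   1   2   3   4   5   6   7   8   9  10  11  12
  0   0   0   0   0   0   0   0   0   0   0   0   0   0
  1   0   0   0   0   0   4   4   4   4   4   4   4   4
  2   0   0   0   0   0   4   5   5   5   5   5   9   9
  3   0   0   0   0   0   4   5   5   5   5   5   9   9
  4   0   4   4   4   4   4   8   9   9   9   9   9  13
  5   0   4   4   4   5   5   8   9   9   9  10  10  13
  6   0   4   4   4   5   5   8   9   9   9  10  12  13

13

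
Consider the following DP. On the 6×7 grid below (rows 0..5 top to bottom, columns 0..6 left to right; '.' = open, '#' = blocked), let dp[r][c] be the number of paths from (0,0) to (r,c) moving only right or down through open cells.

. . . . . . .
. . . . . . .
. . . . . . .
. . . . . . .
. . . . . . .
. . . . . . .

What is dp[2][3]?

10

r\c   0   1   2   3   4   5   6
  0   1   1   1   1   1   1   1
  1   1   2   3   4   5   6   7
  2   1   3   6  10  15  21  28
  3   1   4  10  20  35  56  84
  4   1   5  15  35  70 126 210
  5   1   6  21  56 126 252 462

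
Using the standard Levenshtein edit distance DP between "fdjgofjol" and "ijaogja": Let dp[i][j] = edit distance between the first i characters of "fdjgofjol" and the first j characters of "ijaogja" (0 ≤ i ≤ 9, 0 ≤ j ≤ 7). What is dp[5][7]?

6

   ''  i  j  a  o  g  j  a
''  0  1  2  3  4  5  6  7
 f  1  1  2  3  4  5  6  7
 d  2  2  2  3  4  5  6  7
 j  3  3  2  3  4  5  5  6
 g  4  4  3  3  4  4  5  6
 o  5  5  4  4  3  4  5  6
 f  6  6  5  5  4  4  5  6
 j  7  7  6  6  5  5  4  5
 o  8  8  7  7  6  6  5  5
 l  9  9  8  8  7  7  6  6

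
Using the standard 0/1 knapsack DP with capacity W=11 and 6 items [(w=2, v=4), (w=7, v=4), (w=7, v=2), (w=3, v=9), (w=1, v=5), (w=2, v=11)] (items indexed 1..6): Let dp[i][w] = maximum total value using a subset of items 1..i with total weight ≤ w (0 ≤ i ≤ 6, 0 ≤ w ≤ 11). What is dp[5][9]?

18

i\w   0   1   2   3   4   5   6   7   8   9  10  11
  0   0   0   0   0   0   0   0   0   0   0   0   0
  1   0   0   4   4   4   4   4   4   4   4   4   4
  2   0   0   4   4   4   4   4   4   4   8   8   8
  3   0   0   4   4   4   4   4   4   4   8   8   8
  4   0   0   4   9   9  13  13  13  13  13  13  13
  5   0   5   5   9  14  14  18  18  18  18  18  18
  6   0   5  11  16  16  20  25  25  29  29  29  29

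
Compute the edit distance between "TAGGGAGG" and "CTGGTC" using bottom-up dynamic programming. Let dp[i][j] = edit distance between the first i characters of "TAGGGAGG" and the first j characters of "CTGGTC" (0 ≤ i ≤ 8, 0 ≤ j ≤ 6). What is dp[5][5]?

3

   ''  C  T  G  G  T  C
''  0  1  2  3  4  5  6
 T  1  1  1  2  3  4  5
 A  2  2  2  2  3  4  5
 G  3  3  3  2  2  3  4
 G  4  4  4  3  2  3  4
 G  5  5  5  4  3  3  4
 A  6  6  6  5  4  4  4
 G  7  7  7  6  5  5  5
 G  8  8  8  7  6  6  6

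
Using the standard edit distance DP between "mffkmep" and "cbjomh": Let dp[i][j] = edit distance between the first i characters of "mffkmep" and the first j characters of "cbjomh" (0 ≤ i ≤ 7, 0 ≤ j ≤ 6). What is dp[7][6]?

6

   ''  c  b  j  o  m  h
''  0  1  2  3  4  5  6
 m  1  1  2  3  4  4  5
 f  2  2  2  3  4  5  5
 f  3  3  3  3  4  5  6
 k  4  4  4  4  4  5  6
 m  5  5  5  5  5  4  5
 e  6  6  6  6  6  5  5
 p  7  7  7  7  7  6  6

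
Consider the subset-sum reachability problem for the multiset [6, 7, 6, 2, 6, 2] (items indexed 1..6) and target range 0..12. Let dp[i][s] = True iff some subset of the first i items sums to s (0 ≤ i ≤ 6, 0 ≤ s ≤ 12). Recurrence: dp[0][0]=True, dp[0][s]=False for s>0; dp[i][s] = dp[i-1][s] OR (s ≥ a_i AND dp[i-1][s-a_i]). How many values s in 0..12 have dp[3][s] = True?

4

i\s   0   1   2   3   4   5   6   7   8   9  10  11  12
  0   T   F   F   F   F   F   F   F   F   F   F   F   F
  1   T   F   F   F   F   F   T   F   F   F   F   F   F
  2   T   F   F   F   F   F   T   T   F   F   F   F   F
  3   T   F   F   F   F   F   T   T   F   F   F   F   T
  4   T   F   T   F   F   F   T   T   T   T   F   F   T
  5   T   F   T   F   F   F   T   T   T   T   F   F   T
  6   T   F   T   F   T   F   T   T   T   T   T   T   T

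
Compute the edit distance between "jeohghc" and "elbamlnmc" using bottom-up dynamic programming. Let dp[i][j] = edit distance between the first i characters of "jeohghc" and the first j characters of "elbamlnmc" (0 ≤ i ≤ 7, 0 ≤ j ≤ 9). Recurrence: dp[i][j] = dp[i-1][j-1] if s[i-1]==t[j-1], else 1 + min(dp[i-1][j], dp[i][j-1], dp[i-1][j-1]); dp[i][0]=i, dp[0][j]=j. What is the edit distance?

8

   ''  e  l  b  a  m  l  n  m  c
''  0  1  2  3  4  5  6  7  8  9
 j  1  1  2  3  4  5  6  7  8  9
 e  2  1  2  3  4  5  6  7  8  9
 o  3  2  2  3  4  5  6  7  8  9
 h  4  3  3  3  4  5  6  7  8  9
 g  5  4  4  4  4  5  6  7  8  9
 h  6  5  5  5  5  5  6  7  8  9
 c  7  6  6  6  6  6  6  7  8  8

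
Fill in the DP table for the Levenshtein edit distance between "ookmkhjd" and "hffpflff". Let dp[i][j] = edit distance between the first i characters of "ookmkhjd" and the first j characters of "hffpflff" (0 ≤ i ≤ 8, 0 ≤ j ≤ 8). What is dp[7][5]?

   ''  h  f  f  p  f  l  f  f
''  0  1  2  3  4  5  6  7  8
 o  1  1  2  3  4  5  6  7  8
 o  2  2  2  3  4  5  6  7  8
 k  3  3  3  3  4  5  6  7  8
 m  4  4  4  4  4  5  6  7  8
 k  5  5  5  5  5  5  6  7  8
 h  6  5  6  6  6  6  6  7  8
 j  7  6  6  7  7  7  7  7  8
 d  8  7  7  7  8  8  8  8  8

7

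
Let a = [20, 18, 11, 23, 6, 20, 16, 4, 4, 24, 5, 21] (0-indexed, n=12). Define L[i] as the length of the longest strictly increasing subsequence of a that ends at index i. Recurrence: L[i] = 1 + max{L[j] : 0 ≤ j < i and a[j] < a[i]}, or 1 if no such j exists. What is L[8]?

   i    0    1    2    3    4    5    6    7    8    9   10   11
a[i]   20   18   11   23    6   20   16    4    4   24    5   21
L[i]    1    1    1    2    1    2    2    1    1    3    2    3

1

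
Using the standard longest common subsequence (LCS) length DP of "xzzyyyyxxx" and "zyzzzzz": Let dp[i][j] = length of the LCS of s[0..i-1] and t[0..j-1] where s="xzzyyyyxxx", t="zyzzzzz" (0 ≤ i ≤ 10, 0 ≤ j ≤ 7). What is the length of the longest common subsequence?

   ''  z  y  z  z  z  z  z
''  0  0  0  0  0  0  0  0
 x  0  0  0  0  0  0  0  0
 z  0  1  1  1  1  1  1  1
 z  0  1  1  2  2  2  2  2
 y  0  1  2  2  2  2  2  2
 y  0  1  2  2  2  2  2  2
 y  0  1  2  2  2  2  2  2
 y  0  1  2  2  2  2  2  2
 x  0  1  2  2  2  2  2  2
 x  0  1  2  2  2  2  2  2
 x  0  1  2  2  2  2  2  2

2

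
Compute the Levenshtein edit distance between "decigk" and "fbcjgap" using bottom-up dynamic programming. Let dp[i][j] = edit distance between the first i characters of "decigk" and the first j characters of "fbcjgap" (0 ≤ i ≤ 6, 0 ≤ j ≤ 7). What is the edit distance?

5

   ''  f  b  c  j  g  a  p
''  0  1  2  3  4  5  6  7
 d  1  1  2  3  4  5  6  7
 e  2  2  2  3  4  5  6  7
 c  3  3  3  2  3  4  5  6
 i  4  4  4  3  3  4  5  6
 g  5  5  5  4  4  3  4  5
 k  6  6  6  5  5  4  4  5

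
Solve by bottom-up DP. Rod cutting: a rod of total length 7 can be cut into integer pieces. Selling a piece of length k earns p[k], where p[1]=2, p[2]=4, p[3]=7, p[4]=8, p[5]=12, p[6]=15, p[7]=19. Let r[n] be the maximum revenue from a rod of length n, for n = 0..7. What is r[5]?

12

   n    0    1    2    3    4    5    6    7
r[n]    0    2    4    7    9   12   15   19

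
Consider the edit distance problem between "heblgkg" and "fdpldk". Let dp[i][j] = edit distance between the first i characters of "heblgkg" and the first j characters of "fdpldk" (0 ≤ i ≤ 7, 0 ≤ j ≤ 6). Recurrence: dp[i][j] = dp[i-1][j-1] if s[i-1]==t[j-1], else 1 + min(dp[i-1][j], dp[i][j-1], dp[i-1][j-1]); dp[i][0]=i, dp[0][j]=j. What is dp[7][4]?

   ''  f  d  p  l  d  k
''  0  1  2  3  4  5  6
 h  1  1  2  3  4  5  6
 e  2  2  2  3  4  5  6
 b  3  3  3  3  4  5  6
 l  4  4  4  4  3  4  5
 g  5  5  5  5  4  4  5
 k  6  6  6  6  5  5  4
 g  7  7  7  7  6  6  5

6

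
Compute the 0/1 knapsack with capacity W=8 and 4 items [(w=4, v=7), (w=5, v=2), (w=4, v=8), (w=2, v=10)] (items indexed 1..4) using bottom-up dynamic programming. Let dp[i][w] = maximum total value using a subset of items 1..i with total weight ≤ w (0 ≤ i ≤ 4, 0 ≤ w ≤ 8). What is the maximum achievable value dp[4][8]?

i\w   0   1   2   3   4   5   6   7   8
  0   0   0   0   0   0   0   0   0   0
  1   0   0   0   0   7   7   7   7   7
  2   0   0   0   0   7   7   7   7   7
  3   0   0   0   0   8   8   8   8  15
  4   0   0  10  10  10  10  18  18  18

18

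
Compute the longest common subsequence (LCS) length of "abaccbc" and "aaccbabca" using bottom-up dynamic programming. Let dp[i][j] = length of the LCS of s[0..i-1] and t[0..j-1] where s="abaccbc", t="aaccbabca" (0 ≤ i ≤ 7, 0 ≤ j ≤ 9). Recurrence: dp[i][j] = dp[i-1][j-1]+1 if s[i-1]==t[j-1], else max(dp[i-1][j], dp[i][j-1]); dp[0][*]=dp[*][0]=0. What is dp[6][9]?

   ''  a  a  c  c  b  a  b  c  a
''  0  0  0  0  0  0  0  0  0  0
 a  0  1  1  1  1  1  1  1  1  1
 b  0  1  1  1  1  2  2  2  2  2
 a  0  1  2  2  2  2  3  3  3  3
 c  0  1  2  3  3  3  3  3  4  4
 c  0  1  2  3  4  4  4  4  4  4
 b  0  1  2  3  4  5  5  5  5  5
 c  0  1  2  3  4  5  5  5  6  6

5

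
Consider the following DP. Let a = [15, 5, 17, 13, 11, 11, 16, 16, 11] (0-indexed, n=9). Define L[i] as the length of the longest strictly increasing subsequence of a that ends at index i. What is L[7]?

3

   i    0    1    2    3    4    5    6    7    8
a[i]   15    5   17   13   11   11   16   16   11
L[i]    1    1    2    2    2    2    3    3    2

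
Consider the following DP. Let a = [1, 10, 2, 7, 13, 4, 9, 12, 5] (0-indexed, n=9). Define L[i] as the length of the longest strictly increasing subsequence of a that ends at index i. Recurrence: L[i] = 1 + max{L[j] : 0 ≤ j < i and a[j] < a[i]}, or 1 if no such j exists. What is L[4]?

4

   i    0    1    2    3    4    5    6    7    8
a[i]    1   10    2    7   13    4    9   12    5
L[i]    1    2    2    3    4    3    4    5    4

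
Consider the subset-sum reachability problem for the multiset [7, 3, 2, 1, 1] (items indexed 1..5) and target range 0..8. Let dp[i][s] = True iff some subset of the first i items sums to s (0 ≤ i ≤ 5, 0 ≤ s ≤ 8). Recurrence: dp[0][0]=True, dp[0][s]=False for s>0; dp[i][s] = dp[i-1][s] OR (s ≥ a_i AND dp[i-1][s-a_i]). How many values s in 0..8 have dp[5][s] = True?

i\s   0   1   2   3   4   5   6   7   8
  0   T   F   F   F   F   F   F   F   F
  1   T   F   F   F   F   F   F   T   F
  2   T   F   F   T   F   F   F   T   F
  3   T   F   T   T   F   T   F   T   F
  4   T   T   T   T   T   T   T   T   T
  5   T   T   T   T   T   T   T   T   T

9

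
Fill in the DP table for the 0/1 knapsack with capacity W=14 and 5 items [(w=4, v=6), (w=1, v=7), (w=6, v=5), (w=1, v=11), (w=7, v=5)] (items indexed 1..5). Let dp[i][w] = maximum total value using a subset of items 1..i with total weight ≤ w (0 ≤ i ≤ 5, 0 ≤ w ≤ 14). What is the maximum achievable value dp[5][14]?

i\w   0   1   2   3   4   5   6   7   8   9  10  11  12  13  14
  0   0   0   0   0   0   0   0   0   0   0   0   0   0   0   0
  1   0   0   0   0   6   6   6   6   6   6   6   6   6   6   6
  2   0   7   7   7   7  13  13  13  13  13  13  13  13  13  13
  3   0   7   7   7   7  13  13  13  13  13  13  18  18  18  18
  4   0  11  18  18  18  18  24  24  24  24  24  24  29  29  29
  5   0  11  18  18  18  18  24  24  24  24  24  24  29  29  29

29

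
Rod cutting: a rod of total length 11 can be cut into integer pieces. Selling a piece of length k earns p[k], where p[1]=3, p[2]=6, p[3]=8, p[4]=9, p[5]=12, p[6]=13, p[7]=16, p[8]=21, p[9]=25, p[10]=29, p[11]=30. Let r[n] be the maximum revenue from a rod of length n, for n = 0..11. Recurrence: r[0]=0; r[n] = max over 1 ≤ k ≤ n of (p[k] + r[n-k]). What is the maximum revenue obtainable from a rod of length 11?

   n    0    1    2    3    4    5    6    7    8    9   10   11
r[n]    0    3    6    9   12   15   18   21   24   27   30   33

33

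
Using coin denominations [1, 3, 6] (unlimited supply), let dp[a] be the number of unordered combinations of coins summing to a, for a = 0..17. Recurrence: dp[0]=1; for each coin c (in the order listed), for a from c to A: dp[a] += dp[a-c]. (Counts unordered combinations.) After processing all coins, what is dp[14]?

9

after  coin     0     1     2     3     4     5     6     7     8     9    10    11    12    13    14    15    16    17
          1     1     1     1     1     1     1     1     1     1     1     1     1     1     1     1     1     1     1
          3     1     1     1     2     2     2     3     3     3     4     4     4     5     5     5     6     6     6
          6     1     1     1     2     2     2     4     4     4     6     6     6     9     9     9    12    12    12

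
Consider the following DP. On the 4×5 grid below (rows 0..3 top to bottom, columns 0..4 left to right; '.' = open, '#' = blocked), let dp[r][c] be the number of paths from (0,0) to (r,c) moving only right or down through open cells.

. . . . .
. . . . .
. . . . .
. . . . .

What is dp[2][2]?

6

r\c   0   1   2   3   4
  0   1   1   1   1   1
  1   1   2   3   4   5
  2   1   3   6  10  15
  3   1   4  10  20  35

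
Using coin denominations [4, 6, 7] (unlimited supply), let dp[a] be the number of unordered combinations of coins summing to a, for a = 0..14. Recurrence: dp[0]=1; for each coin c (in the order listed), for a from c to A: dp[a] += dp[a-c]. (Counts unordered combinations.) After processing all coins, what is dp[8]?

after  coin     0     1     2     3     4     5     6     7     8     9    10    11    12    13    14
          4     1     0     0     0     1     0     0     0     1     0     0     0     1     0     0
          6     1     0     0     0     1     0     1     0     1     0     1     0     2     0     1
          7     1     0     0     0     1     0     1     1     1     0     1     1     2     1     2

1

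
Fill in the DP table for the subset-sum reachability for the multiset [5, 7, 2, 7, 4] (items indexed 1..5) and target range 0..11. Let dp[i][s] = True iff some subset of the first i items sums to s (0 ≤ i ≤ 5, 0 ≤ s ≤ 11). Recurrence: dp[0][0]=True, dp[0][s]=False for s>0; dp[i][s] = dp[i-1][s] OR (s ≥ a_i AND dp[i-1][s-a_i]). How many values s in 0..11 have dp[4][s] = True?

i\s   0   1   2   3   4   5   6   7   8   9  10  11
  0   T   F   F   F   F   F   F   F   F   F   F   F
  1   T   F   F   F   F   T   F   F   F   F   F   F
  2   T   F   F   F   F   T   F   T   F   F   F   F
  3   T   F   T   F   F   T   F   T   F   T   F   F
  4   T   F   T   F   F   T   F   T   F   T   F   F
  5   T   F   T   F   T   T   T   T   F   T   F   T

5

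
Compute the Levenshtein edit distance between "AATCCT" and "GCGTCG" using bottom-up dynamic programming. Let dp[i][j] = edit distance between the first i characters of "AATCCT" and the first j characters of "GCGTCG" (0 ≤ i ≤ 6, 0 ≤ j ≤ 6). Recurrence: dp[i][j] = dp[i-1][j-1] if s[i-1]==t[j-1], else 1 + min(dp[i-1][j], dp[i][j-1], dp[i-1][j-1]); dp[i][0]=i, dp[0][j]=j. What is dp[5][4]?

   ''  G  C  G  T  C  G
''  0  1  2  3  4  5  6
 A  1  1  2  3  4  5  6
 A  2  2  2  3  4  5  6
 T  3  3  3  3  3  4  5
 C  4  4  3  4  4  3  4
 C  5  5  4  4  5  4  4
 T  6  6  5  5  4  5  5

5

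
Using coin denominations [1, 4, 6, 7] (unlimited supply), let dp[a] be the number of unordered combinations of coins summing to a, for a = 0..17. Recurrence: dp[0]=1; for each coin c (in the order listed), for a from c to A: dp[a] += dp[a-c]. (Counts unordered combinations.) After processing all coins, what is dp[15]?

13

after  coin     0     1     2     3     4     5     6     7     8     9    10    11    12    13    14    15    16    17
          1     1     1     1     1     1     1     1     1     1     1     1     1     1     1     1     1     1     1
          4     1     1     1     1     2     2     2     2     3     3     3     3     4     4     4     4     5     5
          6     1     1     1     1     2     2     3     3     4     4     5     5     7     7     8     8    10    10
          7     1     1     1     1     2     2     3     4     5     5     6     7     9    10    12    13    15    16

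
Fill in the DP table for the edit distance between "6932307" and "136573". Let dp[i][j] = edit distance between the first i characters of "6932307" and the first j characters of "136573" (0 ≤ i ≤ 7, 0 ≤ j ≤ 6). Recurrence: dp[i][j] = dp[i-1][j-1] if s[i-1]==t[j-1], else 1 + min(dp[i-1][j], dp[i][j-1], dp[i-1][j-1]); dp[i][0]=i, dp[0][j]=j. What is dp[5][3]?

4

   ''  1  3  6  5  7  3
''  0  1  2  3  4  5  6
 6  1  1  2  2  3  4  5
 9  2  2  2  3  3  4  5
 3  3  3  2  3  4  4  4
 2  4  4  3  3  4  5  5
 3  5  5  4  4  4  5  5
 0  6  6  5  5  5  5  6
 7  7  7  6  6  6  5  6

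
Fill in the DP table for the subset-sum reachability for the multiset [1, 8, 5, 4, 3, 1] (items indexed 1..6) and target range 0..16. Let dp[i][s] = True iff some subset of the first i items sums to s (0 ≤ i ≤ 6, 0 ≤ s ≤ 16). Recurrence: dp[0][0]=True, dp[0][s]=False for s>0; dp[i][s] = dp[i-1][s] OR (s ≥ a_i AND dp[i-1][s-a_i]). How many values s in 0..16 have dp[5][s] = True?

16

i\s   0   1   2   3   4   5   6   7   8   9  10  11  12  13  14  15  16
  0   T   F   F   F   F   F   F   F   F   F   F   F   F   F   F   F   F
  1   T   T   F   F   F   F   F   F   F   F   F   F   F   F   F   F   F
  2   T   T   F   F   F   F   F   F   T   T   F   F   F   F   F   F   F
  3   T   T   F   F   F   T   T   F   T   T   F   F   F   T   T   F   F
  4   T   T   F   F   T   T   T   F   T   T   T   F   T   T   T   F   F
  5   T   T   F   T   T   T   T   T   T   T   T   T   T   T   T   T   T
  6   T   T   T   T   T   T   T   T   T   T   T   T   T   T   T   T   T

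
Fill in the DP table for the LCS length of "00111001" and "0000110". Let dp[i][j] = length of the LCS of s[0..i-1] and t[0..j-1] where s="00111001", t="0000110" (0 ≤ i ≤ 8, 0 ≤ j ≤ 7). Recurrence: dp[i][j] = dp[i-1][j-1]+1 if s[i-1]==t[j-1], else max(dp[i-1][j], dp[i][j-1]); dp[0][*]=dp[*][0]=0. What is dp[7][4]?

   ''  0  0  0  0  1  1  0
''  0  0  0  0  0  0  0  0
 0  0  1  1  1  1  1  1  1
 0  0  1  2  2  2  2  2  2
 1  0  1  2  2  2  3  3  3
 1  0  1  2  2  2  3  4  4
 1  0  1  2  2  2  3  4  4
 0  0  1  2  3  3  3  4  5
 0  0  1  2  3  4  4  4  5
 1  0  1  2  3  4  5  5  5

4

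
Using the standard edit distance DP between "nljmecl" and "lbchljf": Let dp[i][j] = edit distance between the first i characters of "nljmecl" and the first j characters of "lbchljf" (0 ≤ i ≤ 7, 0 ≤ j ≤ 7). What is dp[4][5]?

   ''  l  b  c  h  l  j  f
''  0  1  2  3  4  5  6  7
 n  1  1  2  3  4  5  6  7
 l  2  1  2  3  4  4  5  6
 j  3  2  2  3  4  5  4  5
 m  4  3  3  3  4  5  5  5
 e  5  4  4  4  4  5  6  6
 c  6  5  5  4  5  5  6  7
 l  7  6  6  5  5  5  6  7

5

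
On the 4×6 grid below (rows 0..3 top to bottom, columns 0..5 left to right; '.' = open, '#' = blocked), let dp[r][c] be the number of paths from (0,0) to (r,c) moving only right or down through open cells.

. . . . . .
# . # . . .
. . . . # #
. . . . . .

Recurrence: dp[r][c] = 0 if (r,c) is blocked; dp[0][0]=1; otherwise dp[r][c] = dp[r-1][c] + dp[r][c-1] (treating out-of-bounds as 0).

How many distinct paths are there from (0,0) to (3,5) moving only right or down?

4

r\c   0   1   2   3   4   5
  0   1   1   1   1   1   1
  1   0   1   0   1   2   3
  2   0   1   1   2   0   0
  3   0   1   2   4   4   4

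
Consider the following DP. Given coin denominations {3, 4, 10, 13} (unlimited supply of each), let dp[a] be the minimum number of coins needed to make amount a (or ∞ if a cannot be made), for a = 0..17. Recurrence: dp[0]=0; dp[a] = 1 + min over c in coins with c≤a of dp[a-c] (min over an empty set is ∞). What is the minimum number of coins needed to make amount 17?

2

 a  0  1  2  3  4  5  6  7  8  9 10 11 12 13 14 15 16 17
dp  0  -  -  1  1  -  2  2  2  3  1  3  3  1  2  4  2  2
(- denotes ∞ / unreachable)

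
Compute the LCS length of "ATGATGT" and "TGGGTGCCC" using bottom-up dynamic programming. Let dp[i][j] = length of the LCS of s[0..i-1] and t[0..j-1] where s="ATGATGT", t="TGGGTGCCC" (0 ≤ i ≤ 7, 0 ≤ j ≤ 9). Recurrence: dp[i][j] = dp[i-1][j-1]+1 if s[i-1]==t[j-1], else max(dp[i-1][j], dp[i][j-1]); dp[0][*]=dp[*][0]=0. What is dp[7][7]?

4

   ''  T  G  G  G  T  G  C  C  C
''  0  0  0  0  0  0  0  0  0  0
 A  0  0  0  0  0  0  0  0  0  0
 T  0  1  1  1  1  1  1  1  1  1
 G  0  1  2  2  2  2  2  2  2  2
 A  0  1  2  2  2  2  2  2  2  2
 T  0  1  2  2  2  3  3  3  3  3
 G  0  1  2  3  3  3  4  4  4  4
 T  0  1  2  3  3  4  4  4  4  4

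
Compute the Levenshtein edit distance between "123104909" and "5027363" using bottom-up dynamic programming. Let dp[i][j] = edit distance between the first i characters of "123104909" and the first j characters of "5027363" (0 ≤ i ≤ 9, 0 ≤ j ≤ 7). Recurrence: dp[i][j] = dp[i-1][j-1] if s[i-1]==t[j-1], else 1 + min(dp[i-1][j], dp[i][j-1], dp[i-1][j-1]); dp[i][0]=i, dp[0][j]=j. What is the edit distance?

   ''  5  0  2  7  3  6  3
''  0  1  2  3  4  5  6  7
 1  1  1  2  3  4  5  6  7
 2  2  2  2  2  3  4  5  6
 3  3  3  3  3  3  3  4  5
 1  4  4  4  4  4  4  4  5
 0  5  5  4  5  5  5  5  5
 4  6  6  5  5  6  6  6  6
 9  7  7  6  6  6  7  7  7
 0  8  8  7  7  7  7  8  8
 9  9  9  8  8  8  8  8  9

9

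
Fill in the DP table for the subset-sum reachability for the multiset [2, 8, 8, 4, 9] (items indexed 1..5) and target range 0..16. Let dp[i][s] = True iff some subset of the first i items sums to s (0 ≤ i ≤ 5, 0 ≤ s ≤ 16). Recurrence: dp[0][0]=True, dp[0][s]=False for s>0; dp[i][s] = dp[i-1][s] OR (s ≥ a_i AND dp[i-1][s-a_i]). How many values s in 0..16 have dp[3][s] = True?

5

i\s   0   1   2   3   4   5   6   7   8   9  10  11  12  13  14  15  16
  0   T   F   F   F   F   F   F   F   F   F   F   F   F   F   F   F   F
  1   T   F   T   F   F   F   F   F   F   F   F   F   F   F   F   F   F
  2   T   F   T   F   F   F   F   F   T   F   T   F   F   F   F   F   F
  3   T   F   T   F   F   F   F   F   T   F   T   F   F   F   F   F   T
  4   T   F   T   F   T   F   T   F   T   F   T   F   T   F   T   F   T
  5   T   F   T   F   T   F   T   F   T   T   T   T   T   T   T   T   T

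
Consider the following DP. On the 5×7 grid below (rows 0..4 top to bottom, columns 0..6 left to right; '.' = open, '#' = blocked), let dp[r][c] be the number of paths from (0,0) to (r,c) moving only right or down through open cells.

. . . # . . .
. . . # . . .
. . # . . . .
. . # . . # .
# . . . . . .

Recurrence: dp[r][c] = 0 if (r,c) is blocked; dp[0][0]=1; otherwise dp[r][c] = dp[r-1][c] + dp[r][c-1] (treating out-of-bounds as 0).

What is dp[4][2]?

4

r\c   0   1   2   3   4   5   6
  0   1   1   1   0   0   0   0
  1   1   2   3   0   0   0   0
  2   1   3   0   0   0   0   0
  3   1   4   0   0   0   0   0
  4   0   4   4   4   4   4   4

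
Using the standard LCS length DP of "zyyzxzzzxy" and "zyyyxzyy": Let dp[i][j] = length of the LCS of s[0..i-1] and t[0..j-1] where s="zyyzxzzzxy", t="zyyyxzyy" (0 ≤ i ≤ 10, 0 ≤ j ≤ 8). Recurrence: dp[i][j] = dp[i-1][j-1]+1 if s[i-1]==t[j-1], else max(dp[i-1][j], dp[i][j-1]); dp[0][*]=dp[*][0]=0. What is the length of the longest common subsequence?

6

   ''  z  y  y  y  x  z  y  y
''  0  0  0  0  0  0  0  0  0
 z  0  1  1  1  1  1  1  1  1
 y  0  1  2  2  2  2  2  2  2
 y  0  1  2  3  3  3  3  3  3
 z  0  1  2  3  3  3  4  4  4
 x  0  1  2  3  3  4  4  4  4
 z  0  1  2  3  3  4  5  5  5
 z  0  1  2  3  3  4  5  5  5
 z  0  1  2  3  3  4  5  5  5
 x  0  1  2  3  3  4  5  5  5
 y  0  1  2  3  4  4  5  6  6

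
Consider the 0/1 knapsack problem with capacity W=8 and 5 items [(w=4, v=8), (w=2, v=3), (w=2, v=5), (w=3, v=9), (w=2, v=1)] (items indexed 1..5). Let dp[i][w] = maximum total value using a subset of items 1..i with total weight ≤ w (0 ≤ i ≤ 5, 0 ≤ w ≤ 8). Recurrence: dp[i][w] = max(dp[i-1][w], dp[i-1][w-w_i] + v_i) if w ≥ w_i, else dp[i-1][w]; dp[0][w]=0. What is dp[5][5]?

i\w   0   1   2   3   4   5   6   7   8
  0   0   0   0   0   0   0   0   0   0
  1   0   0   0   0   8   8   8   8   8
  2   0   0   3   3   8   8  11  11  11
  3   0   0   5   5   8   8  13  13  16
  4   0   0   5   9   9  14  14  17  17
  5   0   0   5   9   9  14  14  17  17

14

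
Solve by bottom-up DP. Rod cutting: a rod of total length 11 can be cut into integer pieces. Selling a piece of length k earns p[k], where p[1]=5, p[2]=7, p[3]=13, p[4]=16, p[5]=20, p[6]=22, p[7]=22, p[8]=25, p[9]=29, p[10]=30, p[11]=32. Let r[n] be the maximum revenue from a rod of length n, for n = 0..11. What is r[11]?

   n    0    1    2    3    4    5    6    7    8    9   10   11
r[n]    0    5   10   15   20   25   30   35   40   45   50   55

55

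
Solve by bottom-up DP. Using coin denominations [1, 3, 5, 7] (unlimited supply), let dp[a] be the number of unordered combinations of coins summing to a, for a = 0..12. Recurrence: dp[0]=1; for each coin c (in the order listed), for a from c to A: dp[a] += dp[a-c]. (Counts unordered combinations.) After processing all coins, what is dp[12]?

12

after  coin     0     1     2     3     4     5     6     7     8     9    10    11    12
          1     1     1     1     1     1     1     1     1     1     1     1     1     1
          3     1     1     1     2     2     2     3     3     3     4     4     4     5
          5     1     1     1     2     2     3     4     4     5     6     7     8     9
          7     1     1     1     2     2     3     4     5     6     7     9    10    12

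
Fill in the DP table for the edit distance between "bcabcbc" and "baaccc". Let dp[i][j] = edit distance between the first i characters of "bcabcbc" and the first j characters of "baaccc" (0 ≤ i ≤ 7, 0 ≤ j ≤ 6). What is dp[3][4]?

2

   ''  b  a  a  c  c  c
''  0  1  2  3  4  5  6
 b  1  0  1  2  3  4  5
 c  2  1  1  2  2  3  4
 a  3  2  1  1  2  3  4
 b  4  3  2  2  2  3  4
 c  5  4  3  3  2  2  3
 b  6  5  4  4  3  3  3
 c  7  6  5  5  4  3  3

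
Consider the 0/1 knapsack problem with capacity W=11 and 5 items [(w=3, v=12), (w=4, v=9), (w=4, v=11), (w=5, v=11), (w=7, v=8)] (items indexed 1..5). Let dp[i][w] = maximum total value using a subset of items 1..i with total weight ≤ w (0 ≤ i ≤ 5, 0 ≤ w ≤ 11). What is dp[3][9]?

i\w   0   1   2   3   4   5   6   7   8   9  10  11
  0   0   0   0   0   0   0   0   0   0   0   0   0
  1   0   0   0  12  12  12  12  12  12  12  12  12
  2   0   0   0  12  12  12  12  21  21  21  21  21
  3   0   0   0  12  12  12  12  23  23  23  23  32
  4   0   0   0  12  12  12  12  23  23  23  23  32
  5   0   0   0  12  12  12  12  23  23  23  23  32

23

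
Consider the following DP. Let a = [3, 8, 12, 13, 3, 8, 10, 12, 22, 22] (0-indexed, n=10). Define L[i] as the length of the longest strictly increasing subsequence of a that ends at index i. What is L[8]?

   i    0    1    2    3    4    5    6    7    8    9
a[i]    3    8   12   13    3    8   10   12   22   22
L[i]    1    2    3    4    1    2    3    4    5    5

5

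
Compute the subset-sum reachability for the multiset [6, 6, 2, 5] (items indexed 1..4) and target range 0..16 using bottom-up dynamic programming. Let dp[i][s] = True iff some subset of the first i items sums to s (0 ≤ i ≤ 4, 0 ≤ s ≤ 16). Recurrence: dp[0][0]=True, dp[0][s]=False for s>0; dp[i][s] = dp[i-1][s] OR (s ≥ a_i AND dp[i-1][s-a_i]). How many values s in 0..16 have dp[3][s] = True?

6

i\s   0   1   2   3   4   5   6   7   8   9  10  11  12  13  14  15  16
  0   T   F   F   F   F   F   F   F   F   F   F   F   F   F   F   F   F
  1   T   F   F   F   F   F   T   F   F   F   F   F   F   F   F   F   F
  2   T   F   F   F   F   F   T   F   F   F   F   F   T   F   F   F   F
  3   T   F   T   F   F   F   T   F   T   F   F   F   T   F   T   F   F
  4   T   F   T   F   F   T   T   T   T   F   F   T   T   T   T   F   F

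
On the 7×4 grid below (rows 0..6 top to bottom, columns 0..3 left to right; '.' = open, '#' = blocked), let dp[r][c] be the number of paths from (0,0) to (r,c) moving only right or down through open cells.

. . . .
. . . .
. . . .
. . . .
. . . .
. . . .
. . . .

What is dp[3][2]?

10

r\c   0   1   2   3
  0   1   1   1   1
  1   1   2   3   4
  2   1   3   6  10
  3   1   4  10  20
  4   1   5  15  35
  5   1   6  21  56
  6   1   7  28  84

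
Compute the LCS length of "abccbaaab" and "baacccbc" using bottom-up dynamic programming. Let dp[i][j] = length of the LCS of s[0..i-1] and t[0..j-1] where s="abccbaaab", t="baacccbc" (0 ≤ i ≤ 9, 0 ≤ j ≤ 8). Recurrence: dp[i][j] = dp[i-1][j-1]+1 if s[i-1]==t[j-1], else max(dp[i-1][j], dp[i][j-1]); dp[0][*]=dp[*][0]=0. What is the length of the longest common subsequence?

4

   ''  b  a  a  c  c  c  b  c
''  0  0  0  0  0  0  0  0  0
 a  0  0  1  1  1  1  1  1  1
 b  0  1  1  1  1  1  1  2  2
 c  0  1  1  1  2  2  2  2  3
 c  0  1  1  1  2  3  3  3  3
 b  0  1  1  1  2  3  3  4  4
 a  0  1  2  2  2  3  3  4  4
 a  0  1  2  3  3  3  3  4  4
 a  0  1  2  3  3  3  3  4  4
 b  0  1  2  3  3  3  3  4  4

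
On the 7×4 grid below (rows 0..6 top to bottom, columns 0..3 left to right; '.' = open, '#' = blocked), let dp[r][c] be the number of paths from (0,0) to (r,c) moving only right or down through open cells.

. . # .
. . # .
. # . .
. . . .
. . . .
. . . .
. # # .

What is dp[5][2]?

6

r\c   0   1   2   3
  0   1   1   0   0
  1   1   2   0   0
  2   1   0   0   0
  3   1   1   1   1
  4   1   2   3   4
  5   1   3   6  10
  6   1   0   0  10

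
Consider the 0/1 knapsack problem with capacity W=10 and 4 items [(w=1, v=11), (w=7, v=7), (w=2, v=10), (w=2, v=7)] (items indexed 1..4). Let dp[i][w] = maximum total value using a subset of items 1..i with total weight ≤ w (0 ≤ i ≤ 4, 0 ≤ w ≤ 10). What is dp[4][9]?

28

i\w   0   1   2   3   4   5   6   7   8   9  10
  0   0   0   0   0   0   0   0   0   0   0   0
  1   0  11  11  11  11  11  11  11  11  11  11
  2   0  11  11  11  11  11  11  11  18  18  18
  3   0  11  11  21  21  21  21  21  21  21  28
  4   0  11  11  21  21  28  28  28  28  28  28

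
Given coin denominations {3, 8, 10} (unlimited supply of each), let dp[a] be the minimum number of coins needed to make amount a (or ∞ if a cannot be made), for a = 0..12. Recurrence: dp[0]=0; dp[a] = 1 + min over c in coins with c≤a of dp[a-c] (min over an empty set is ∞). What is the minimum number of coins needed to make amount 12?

 a  0  1  2  3  4  5  6  7  8  9 10 11 12
dp  0  -  -  1  -  -  2  -  1  3  1  2  4
(- denotes ∞ / unreachable)

4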